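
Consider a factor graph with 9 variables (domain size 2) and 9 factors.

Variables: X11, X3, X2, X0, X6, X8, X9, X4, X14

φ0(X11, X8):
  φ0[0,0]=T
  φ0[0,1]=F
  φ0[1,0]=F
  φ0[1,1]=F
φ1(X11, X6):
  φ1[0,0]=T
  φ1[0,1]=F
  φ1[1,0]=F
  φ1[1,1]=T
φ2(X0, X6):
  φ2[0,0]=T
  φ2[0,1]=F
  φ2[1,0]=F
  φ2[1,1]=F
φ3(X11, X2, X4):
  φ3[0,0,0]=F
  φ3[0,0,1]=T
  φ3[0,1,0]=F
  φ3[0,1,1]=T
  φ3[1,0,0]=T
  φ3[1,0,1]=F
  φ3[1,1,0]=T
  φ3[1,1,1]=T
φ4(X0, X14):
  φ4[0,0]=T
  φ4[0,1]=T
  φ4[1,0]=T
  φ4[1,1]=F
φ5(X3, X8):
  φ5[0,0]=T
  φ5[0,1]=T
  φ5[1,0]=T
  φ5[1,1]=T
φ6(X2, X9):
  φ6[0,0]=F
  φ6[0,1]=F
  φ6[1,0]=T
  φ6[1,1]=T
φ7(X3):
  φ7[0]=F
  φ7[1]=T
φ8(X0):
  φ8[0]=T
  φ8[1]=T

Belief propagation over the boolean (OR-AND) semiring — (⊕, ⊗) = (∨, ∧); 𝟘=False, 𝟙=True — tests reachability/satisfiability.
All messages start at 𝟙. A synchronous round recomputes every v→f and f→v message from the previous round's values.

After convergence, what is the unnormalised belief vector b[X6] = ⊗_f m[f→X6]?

b[X6] = [T, F]

init: all messages = 𝟙 over 2 values
r1 m[φ0→X11] = [T, F]
r1 m[φ0→X8] = [T, F]
r1 m[φ1→X11] = [T, T]
r1 m[φ1→X6] = [T, T]
r1 m[φ2→X0] = [T, F]
r1 m[φ2→X6] = [T, F]
r1 m[φ3→X11] = [T, T]
r1 m[φ3→X2] = [T, T]
r1 m[φ3→X4] = [T, T]
r1 m[φ4→X0] = [T, T]
r1 m[φ4→X14] = [T, T]
r1 m[φ5→X3] = [T, T]
r1 m[φ5→X8] = [T, T]
r1 m[φ6→X2] = [F, T]
r1 m[φ6→X9] = [T, T]
r1 m[φ7→X3] = [F, T]
r1 m[φ8→X0] = [T, T]
r1 m[X11→φ0] = [T, T]
r1 m[X11→φ1] = [T, T]
r1 m[X11→φ3] = [T, T]
r1 m[X3→φ5] = [T, T]
r1 m[X3→φ7] = [T, T]
r1 m[X2→φ3] = [T, T]
r1 m[X2→φ6] = [T, T]
r1 m[X0→φ2] = [T, T]
r1 m[X0→φ4] = [T, T]
r1 m[X0→φ8] = [T, T]
r1 m[X6→φ1] = [T, T]
r1 m[X6→φ2] = [T, T]
r1 m[X8→φ0] = [T, T]
r1 m[X8→φ5] = [T, T]
r1 m[X9→φ6] = [T, T]
r1 m[X4→φ3] = [T, T]
r1 m[X14→φ4] = [T, T]
r2 m[φ0→X11] = [T, F]
r2 m[φ0→X8] = [T, F]
r2 m[φ1→X11] = [T, T]
r2 m[φ1→X6] = [T, T]
r2 m[φ2→X0] = [T, F]
r2 m[φ2→X6] = [T, F]
r2 m[φ3→X11] = [T, T]
r2 m[φ3→X2] = [T, T]
r2 m[φ3→X4] = [T, T]
r2 m[φ4→X0] = [T, T]
r2 m[φ4→X14] = [T, T]
r2 m[φ5→X3] = [T, T]
r2 m[φ5→X8] = [T, T]
r2 m[φ6→X2] = [F, T]
r2 m[φ6→X9] = [T, T]
r2 m[φ7→X3] = [F, T]
r2 m[φ8→X0] = [T, T]
r2 m[X11→φ0] = [T, T]
r2 m[X11→φ1] = [T, F]
r2 m[X11→φ3] = [T, F]
r2 m[X3→φ5] = [F, T]
r2 m[X3→φ7] = [T, T]
r2 m[X2→φ3] = [F, T]
r2 m[X2→φ6] = [T, T]
r2 m[X0→φ2] = [T, T]
r2 m[X0→φ4] = [T, F]
r2 m[X0→φ8] = [T, F]
r2 m[X6→φ1] = [T, F]
r2 m[X6→φ2] = [T, T]
r2 m[X8→φ0] = [T, T]
r2 m[X8→φ5] = [T, F]
r2 m[X9→φ6] = [T, T]
r2 m[X4→φ3] = [T, T]
r2 m[X14→φ4] = [T, T]
r3 m[φ0→X11] = [T, F]
r3 m[φ0→X8] = [T, F]
r3 m[φ1→X11] = [T, F]
r3 m[φ1→X6] = [T, F]
r3 m[φ2→X0] = [T, F]
r3 m[φ2→X6] = [T, F]
r3 m[φ3→X11] = [T, T]
r3 m[φ3→X2] = [T, T]
r3 m[φ3→X4] = [F, T]
r3 m[φ4→X0] = [T, T]
r3 m[φ4→X14] = [T, T]
r3 m[φ5→X3] = [T, T]
r3 m[φ5→X8] = [T, T]
r3 m[φ6→X2] = [F, T]
r3 m[φ6→X9] = [T, T]
r3 m[φ7→X3] = [F, T]
r3 m[φ8→X0] = [T, T]
r3 m[X11→φ0] = [T, T]
r3 m[X11→φ1] = [T, F]
r3 m[X11→φ3] = [T, F]
r3 m[X3→φ5] = [F, T]
r3 m[X3→φ7] = [T, T]
r3 m[X2→φ3] = [F, T]
r3 m[X2→φ6] = [T, T]
r3 m[X0→φ2] = [T, T]
r3 m[X0→φ4] = [T, F]
r3 m[X0→φ8] = [T, F]
r3 m[X6→φ1] = [T, F]
r3 m[X6→φ2] = [T, T]
r3 m[X8→φ0] = [T, T]
r3 m[X8→φ5] = [T, F]
r3 m[X9→φ6] = [T, T]
r3 m[X4→φ3] = [T, T]
r3 m[X14→φ4] = [T, T]
r4 m[φ0→X11] = [T, F]
r4 m[φ0→X8] = [T, F]
r4 m[φ1→X11] = [T, F]
r4 m[φ1→X6] = [T, F]
r4 m[φ2→X0] = [T, F]
r4 m[φ2→X6] = [T, F]
r4 m[φ3→X11] = [T, T]
r4 m[φ3→X2] = [T, T]
r4 m[φ3→X4] = [F, T]
r4 m[φ4→X0] = [T, T]
r4 m[φ4→X14] = [T, T]
r4 m[φ5→X3] = [T, T]
r4 m[φ5→X8] = [T, T]
r4 m[φ6→X2] = [F, T]
r4 m[φ6→X9] = [T, T]
r4 m[φ7→X3] = [F, T]
r4 m[φ8→X0] = [T, T]
r4 m[X11→φ0] = [T, F]
r4 m[X11→φ1] = [T, F]
r4 m[X11→φ3] = [T, F]
r4 m[X3→φ5] = [F, T]
r4 m[X3→φ7] = [T, T]
r4 m[X2→φ3] = [F, T]
r4 m[X2→φ6] = [T, T]
r4 m[X0→φ2] = [T, T]
r4 m[X0→φ4] = [T, F]
r4 m[X0→φ8] = [T, F]
r4 m[X6→φ1] = [T, F]
r4 m[X6→φ2] = [T, F]
r4 m[X8→φ0] = [T, T]
r4 m[X8→φ5] = [T, F]
r4 m[X9→φ6] = [T, T]
r4 m[X4→φ3] = [T, T]
r4 m[X14→φ4] = [T, T]
r5 m[φ0→X11] = [T, F]
r5 m[φ0→X8] = [T, F]
r5 m[φ1→X11] = [T, F]
r5 m[φ1→X6] = [T, F]
r5 m[φ2→X0] = [T, F]
r5 m[φ2→X6] = [T, F]
r5 m[φ3→X11] = [T, T]
r5 m[φ3→X2] = [T, T]
r5 m[φ3→X4] = [F, T]
r5 m[φ4→X0] = [T, T]
r5 m[φ4→X14] = [T, T]
r5 m[φ5→X3] = [T, T]
r5 m[φ5→X8] = [T, T]
r5 m[φ6→X2] = [F, T]
r5 m[φ6→X9] = [T, T]
r5 m[φ7→X3] = [F, T]
r5 m[φ8→X0] = [T, T]
r5 m[X11→φ0] = [T, F]
r5 m[X11→φ1] = [T, F]
r5 m[X11→φ3] = [T, F]
r5 m[X3→φ5] = [F, T]
r5 m[X3→φ7] = [T, T]
r5 m[X2→φ3] = [F, T]
r5 m[X2→φ6] = [T, T]
r5 m[X0→φ2] = [T, T]
r5 m[X0→φ4] = [T, F]
r5 m[X0→φ8] = [T, F]
r5 m[X6→φ1] = [T, F]
r5 m[X6→φ2] = [T, F]
r5 m[X8→φ0] = [T, T]
r5 m[X8→φ5] = [T, F]
r5 m[X9→φ6] = [T, T]
r5 m[X4→φ3] = [T, T]
r5 m[X14→φ4] = [T, T]
fixed point reached at round 5
b[X6] = ⊗ incoming = [T, F]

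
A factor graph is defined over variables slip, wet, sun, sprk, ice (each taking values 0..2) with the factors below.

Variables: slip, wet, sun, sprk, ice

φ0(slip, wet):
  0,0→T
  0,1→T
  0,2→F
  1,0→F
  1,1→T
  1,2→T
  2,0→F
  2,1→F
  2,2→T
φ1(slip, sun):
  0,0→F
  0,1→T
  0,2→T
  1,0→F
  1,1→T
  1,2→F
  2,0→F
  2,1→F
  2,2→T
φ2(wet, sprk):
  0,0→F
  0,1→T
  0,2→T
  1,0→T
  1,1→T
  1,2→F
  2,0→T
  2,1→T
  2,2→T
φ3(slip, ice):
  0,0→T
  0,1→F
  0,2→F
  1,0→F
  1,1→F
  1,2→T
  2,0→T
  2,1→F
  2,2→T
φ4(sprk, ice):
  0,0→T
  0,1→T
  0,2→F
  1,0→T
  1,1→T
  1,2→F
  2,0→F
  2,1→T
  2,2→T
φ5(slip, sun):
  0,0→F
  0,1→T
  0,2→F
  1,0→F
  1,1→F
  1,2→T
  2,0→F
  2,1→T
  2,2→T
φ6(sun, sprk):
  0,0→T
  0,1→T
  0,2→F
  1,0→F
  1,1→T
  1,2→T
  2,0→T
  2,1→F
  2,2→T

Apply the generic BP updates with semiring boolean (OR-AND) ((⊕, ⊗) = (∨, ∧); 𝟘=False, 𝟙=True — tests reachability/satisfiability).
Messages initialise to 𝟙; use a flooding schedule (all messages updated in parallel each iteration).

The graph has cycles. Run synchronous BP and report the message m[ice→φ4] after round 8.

message @ round 8 = [T, F, T]

init: all messages = 𝟙 over 3 values
r1 m[φ0→slip] = [T, T, T]
r1 m[φ0→wet] = [T, T, T]
r1 m[φ1→slip] = [T, T, T]
r1 m[φ1→sun] = [F, T, T]
r1 m[φ2→wet] = [T, T, T]
r1 m[φ2→sprk] = [T, T, T]
r1 m[φ3→slip] = [T, T, T]
r1 m[φ3→ice] = [T, F, T]
r1 m[φ4→sprk] = [T, T, T]
r1 m[φ4→ice] = [T, T, T]
r1 m[φ5→slip] = [T, T, T]
r1 m[φ5→sun] = [F, T, T]
r1 m[φ6→sun] = [T, T, T]
r1 m[φ6→sprk] = [T, T, T]
r1 m[slip→φ0] = [T, T, T]
r1 m[slip→φ1] = [T, T, T]
r1 m[slip→φ3] = [T, T, T]
r1 m[slip→φ5] = [T, T, T]
r1 m[wet→φ0] = [T, T, T]
r1 m[wet→φ2] = [T, T, T]
r1 m[sun→φ1] = [T, T, T]
r1 m[sun→φ5] = [T, T, T]
r1 m[sun→φ6] = [T, T, T]
r1 m[sprk→φ2] = [T, T, T]
r1 m[sprk→φ4] = [T, T, T]
r1 m[sprk→φ6] = [T, T, T]
r1 m[ice→φ3] = [T, T, T]
r1 m[ice→φ4] = [T, T, T]
r2 m[φ0→slip] = [T, T, T]
r2 m[φ0→wet] = [T, T, T]
r2 m[φ1→slip] = [T, T, T]
r2 m[φ1→sun] = [F, T, T]
r2 m[φ2→wet] = [T, T, T]
r2 m[φ2→sprk] = [T, T, T]
r2 m[φ3→slip] = [T, T, T]
r2 m[φ3→ice] = [T, F, T]
r2 m[φ4→sprk] = [T, T, T]
r2 m[φ4→ice] = [T, T, T]
r2 m[φ5→slip] = [T, T, T]
r2 m[φ5→sun] = [F, T, T]
r2 m[φ6→sun] = [T, T, T]
r2 m[φ6→sprk] = [T, T, T]
r2 m[slip→φ0] = [T, T, T]
r2 m[slip→φ1] = [T, T, T]
r2 m[slip→φ3] = [T, T, T]
r2 m[slip→φ5] = [T, T, T]
r2 m[wet→φ0] = [T, T, T]
r2 m[wet→φ2] = [T, T, T]
r2 m[sun→φ1] = [F, T, T]
r2 m[sun→φ5] = [F, T, T]
r2 m[sun→φ6] = [F, T, T]
r2 m[sprk→φ2] = [T, T, T]
r2 m[sprk→φ4] = [T, T, T]
r2 m[sprk→φ6] = [T, T, T]
r2 m[ice→φ3] = [T, T, T]
r2 m[ice→φ4] = [T, F, T]
r3 m[φ0→slip] = [T, T, T]
r3 m[φ0→wet] = [T, T, T]
r3 m[φ1→slip] = [T, T, T]
r3 m[φ1→sun] = [F, T, T]
r3 m[φ2→wet] = [T, T, T]
r3 m[φ2→sprk] = [T, T, T]
r3 m[φ3→slip] = [T, T, T]
r3 m[φ3→ice] = [T, F, T]
r3 m[φ4→sprk] = [T, T, T]
r3 m[φ4→ice] = [T, T, T]
r3 m[φ5→slip] = [T, T, T]
r3 m[φ5→sun] = [F, T, T]
r3 m[φ6→sun] = [T, T, T]
r3 m[φ6→sprk] = [T, T, T]
r3 m[slip→φ0] = [T, T, T]
r3 m[slip→φ1] = [T, T, T]
r3 m[slip→φ3] = [T, T, T]
r3 m[slip→φ5] = [T, T, T]
r3 m[wet→φ0] = [T, T, T]
r3 m[wet→φ2] = [T, T, T]
r3 m[sun→φ1] = [F, T, T]
r3 m[sun→φ5] = [F, T, T]
r3 m[sun→φ6] = [F, T, T]
r3 m[sprk→φ2] = [T, T, T]
r3 m[sprk→φ4] = [T, T, T]
r3 m[sprk→φ6] = [T, T, T]
r3 m[ice→φ3] = [T, T, T]
r3 m[ice→φ4] = [T, F, T]
r4 m[φ0→slip] = [T, T, T]
r4 m[φ0→wet] = [T, T, T]
r4 m[φ1→slip] = [T, T, T]
r4 m[φ1→sun] = [F, T, T]
r4 m[φ2→wet] = [T, T, T]
r4 m[φ2→sprk] = [T, T, T]
r4 m[φ3→slip] = [T, T, T]
r4 m[φ3→ice] = [T, F, T]
r4 m[φ4→sprk] = [T, T, T]
r4 m[φ4→ice] = [T, T, T]
r4 m[φ5→slip] = [T, T, T]
r4 m[φ5→sun] = [F, T, T]
r4 m[φ6→sun] = [T, T, T]
r4 m[φ6→sprk] = [T, T, T]
r4 m[slip→φ0] = [T, T, T]
r4 m[slip→φ1] = [T, T, T]
r4 m[slip→φ3] = [T, T, T]
r4 m[slip→φ5] = [T, T, T]
r4 m[wet→φ0] = [T, T, T]
r4 m[wet→φ2] = [T, T, T]
r4 m[sun→φ1] = [F, T, T]
r4 m[sun→φ5] = [F, T, T]
r4 m[sun→φ6] = [F, T, T]
r4 m[sprk→φ2] = [T, T, T]
r4 m[sprk→φ4] = [T, T, T]
r4 m[sprk→φ6] = [T, T, T]
r4 m[ice→φ3] = [T, T, T]
r4 m[ice→φ4] = [T, F, T]
r5 m[φ0→slip] = [T, T, T]
r5 m[φ0→wet] = [T, T, T]
r5 m[φ1→slip] = [T, T, T]
r5 m[φ1→sun] = [F, T, T]
r5 m[φ2→wet] = [T, T, T]
r5 m[φ2→sprk] = [T, T, T]
r5 m[φ3→slip] = [T, T, T]
r5 m[φ3→ice] = [T, F, T]
r5 m[φ4→sprk] = [T, T, T]
r5 m[φ4→ice] = [T, T, T]
r5 m[φ5→slip] = [T, T, T]
r5 m[φ5→sun] = [F, T, T]
r5 m[φ6→sun] = [T, T, T]
r5 m[φ6→sprk] = [T, T, T]
r5 m[slip→φ0] = [T, T, T]
r5 m[slip→φ1] = [T, T, T]
r5 m[slip→φ3] = [T, T, T]
r5 m[slip→φ5] = [T, T, T]
r5 m[wet→φ0] = [T, T, T]
r5 m[wet→φ2] = [T, T, T]
r5 m[sun→φ1] = [F, T, T]
r5 m[sun→φ5] = [F, T, T]
r5 m[sun→φ6] = [F, T, T]
r5 m[sprk→φ2] = [T, T, T]
r5 m[sprk→φ4] = [T, T, T]
r5 m[sprk→φ6] = [T, T, T]
r5 m[ice→φ3] = [T, T, T]
r5 m[ice→φ4] = [T, F, T]
r6 m[φ0→slip] = [T, T, T]
r6 m[φ0→wet] = [T, T, T]
r6 m[φ1→slip] = [T, T, T]
r6 m[φ1→sun] = [F, T, T]
r6 m[φ2→wet] = [T, T, T]
r6 m[φ2→sprk] = [T, T, T]
r6 m[φ3→slip] = [T, T, T]
r6 m[φ3→ice] = [T, F, T]
r6 m[φ4→sprk] = [T, T, T]
r6 m[φ4→ice] = [T, T, T]
r6 m[φ5→slip] = [T, T, T]
r6 m[φ5→sun] = [F, T, T]
r6 m[φ6→sun] = [T, T, T]
r6 m[φ6→sprk] = [T, T, T]
r6 m[slip→φ0] = [T, T, T]
r6 m[slip→φ1] = [T, T, T]
r6 m[slip→φ3] = [T, T, T]
r6 m[slip→φ5] = [T, T, T]
r6 m[wet→φ0] = [T, T, T]
r6 m[wet→φ2] = [T, T, T]
r6 m[sun→φ1] = [F, T, T]
r6 m[sun→φ5] = [F, T, T]
r6 m[sun→φ6] = [F, T, T]
r6 m[sprk→φ2] = [T, T, T]
r6 m[sprk→φ4] = [T, T, T]
r6 m[sprk→φ6] = [T, T, T]
r6 m[ice→φ3] = [T, T, T]
r6 m[ice→φ4] = [T, F, T]
r7 m[φ0→slip] = [T, T, T]
r7 m[φ0→wet] = [T, T, T]
r7 m[φ1→slip] = [T, T, T]
r7 m[φ1→sun] = [F, T, T]
r7 m[φ2→wet] = [T, T, T]
r7 m[φ2→sprk] = [T, T, T]
r7 m[φ3→slip] = [T, T, T]
r7 m[φ3→ice] = [T, F, T]
r7 m[φ4→sprk] = [T, T, T]
r7 m[φ4→ice] = [T, T, T]
r7 m[φ5→slip] = [T, T, T]
r7 m[φ5→sun] = [F, T, T]
r7 m[φ6→sun] = [T, T, T]
r7 m[φ6→sprk] = [T, T, T]
r7 m[slip→φ0] = [T, T, T]
r7 m[slip→φ1] = [T, T, T]
r7 m[slip→φ3] = [T, T, T]
r7 m[slip→φ5] = [T, T, T]
r7 m[wet→φ0] = [T, T, T]
r7 m[wet→φ2] = [T, T, T]
r7 m[sun→φ1] = [F, T, T]
r7 m[sun→φ5] = [F, T, T]
r7 m[sun→φ6] = [F, T, T]
r7 m[sprk→φ2] = [T, T, T]
r7 m[sprk→φ4] = [T, T, T]
r7 m[sprk→φ6] = [T, T, T]
r7 m[ice→φ3] = [T, T, T]
r7 m[ice→φ4] = [T, F, T]
r8 m[φ0→slip] = [T, T, T]
r8 m[φ0→wet] = [T, T, T]
r8 m[φ1→slip] = [T, T, T]
r8 m[φ1→sun] = [F, T, T]
r8 m[φ2→wet] = [T, T, T]
r8 m[φ2→sprk] = [T, T, T]
r8 m[φ3→slip] = [T, T, T]
r8 m[φ3→ice] = [T, F, T]
r8 m[φ4→sprk] = [T, T, T]
r8 m[φ4→ice] = [T, T, T]
r8 m[φ5→slip] = [T, T, T]
r8 m[φ5→sun] = [F, T, T]
r8 m[φ6→sun] = [T, T, T]
r8 m[φ6→sprk] = [T, T, T]
r8 m[slip→φ0] = [T, T, T]
r8 m[slip→φ1] = [T, T, T]
r8 m[slip→φ3] = [T, T, T]
r8 m[slip→φ5] = [T, T, T]
r8 m[wet→φ0] = [T, T, T]
r8 m[wet→φ2] = [T, T, T]
r8 m[sun→φ1] = [F, T, T]
r8 m[sun→φ5] = [F, T, T]
r8 m[sun→φ6] = [F, T, T]
r8 m[sprk→φ2] = [T, T, T]
r8 m[sprk→φ4] = [T, T, T]
r8 m[sprk→φ6] = [T, T, T]
r8 m[ice→φ3] = [T, T, T]
r8 m[ice→φ4] = [T, F, T]
fixed point reached at round 3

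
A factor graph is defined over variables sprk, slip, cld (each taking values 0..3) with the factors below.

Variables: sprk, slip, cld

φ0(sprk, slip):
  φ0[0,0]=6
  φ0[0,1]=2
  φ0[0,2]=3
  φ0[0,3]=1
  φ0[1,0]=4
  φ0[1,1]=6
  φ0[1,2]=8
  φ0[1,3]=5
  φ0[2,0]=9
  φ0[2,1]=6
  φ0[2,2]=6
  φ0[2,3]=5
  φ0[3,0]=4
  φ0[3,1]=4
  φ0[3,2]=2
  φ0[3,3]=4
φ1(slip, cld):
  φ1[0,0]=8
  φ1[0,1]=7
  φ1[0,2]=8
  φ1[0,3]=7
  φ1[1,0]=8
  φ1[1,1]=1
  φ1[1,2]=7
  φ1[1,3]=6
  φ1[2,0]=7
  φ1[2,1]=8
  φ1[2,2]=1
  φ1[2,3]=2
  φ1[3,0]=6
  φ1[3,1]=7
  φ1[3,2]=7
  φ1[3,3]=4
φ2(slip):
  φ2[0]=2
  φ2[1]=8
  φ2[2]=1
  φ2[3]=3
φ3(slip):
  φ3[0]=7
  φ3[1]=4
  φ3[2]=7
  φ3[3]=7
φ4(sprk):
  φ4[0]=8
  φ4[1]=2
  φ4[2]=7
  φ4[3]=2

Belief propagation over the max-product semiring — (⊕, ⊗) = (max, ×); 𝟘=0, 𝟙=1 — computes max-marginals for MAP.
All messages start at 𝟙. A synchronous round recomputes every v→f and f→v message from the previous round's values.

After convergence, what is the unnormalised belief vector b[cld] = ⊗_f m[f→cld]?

init: all messages = 𝟙 over 4 values
r1 m[φ0→sprk] = [6, 8, 9, 4]
r1 m[φ0→slip] = [9, 6, 8, 5]
r1 m[φ1→slip] = [8, 8, 8, 7]
r1 m[φ1→cld] = [8, 8, 8, 7]
r1 m[φ2→slip] = [2, 8, 1, 3]
r1 m[φ3→slip] = [7, 4, 7, 7]
r1 m[φ4→sprk] = [8, 2, 7, 2]
r1 m[sprk→φ0] = [1, 1, 1, 1]
r1 m[sprk→φ4] = [1, 1, 1, 1]
r1 m[slip→φ0] = [1, 1, 1, 1]
r1 m[slip→φ1] = [1, 1, 1, 1]
r1 m[slip→φ2] = [1, 1, 1, 1]
r1 m[slip→φ3] = [1, 1, 1, 1]
r1 m[cld→φ1] = [1, 1, 1, 1]
r2 m[φ0→sprk] = [6, 8, 9, 4]
r2 m[φ0→slip] = [9, 6, 8, 5]
r2 m[φ1→slip] = [8, 8, 8, 7]
r2 m[φ1→cld] = [8, 8, 8, 7]
r2 m[φ2→slip] = [2, 8, 1, 3]
r2 m[φ3→slip] = [7, 4, 7, 7]
r2 m[φ4→sprk] = [8, 2, 7, 2]
r2 m[sprk→φ0] = [8, 2, 7, 2]
r2 m[sprk→φ4] = [6, 8, 9, 4]
r2 m[slip→φ0] = [112, 256, 56, 147]
r2 m[slip→φ1] = [126, 192, 56, 105]
r2 m[slip→φ2] = [504, 192, 448, 245]
r2 m[slip→φ3] = [144, 384, 64, 105]
r2 m[cld→φ1] = [1, 1, 1, 1]
r3 m[φ0→sprk] = [672, 1536, 1536, 1024]
r3 m[φ0→slip] = [63, 42, 42, 35]
r3 m[φ1→slip] = [8, 8, 8, 7]
r3 m[φ1→cld] = [1536, 882, 1344, 1152]
r3 m[φ2→slip] = [2, 8, 1, 3]
r3 m[φ3→slip] = [7, 4, 7, 7]
r3 m[φ4→sprk] = [8, 2, 7, 2]
r3 m[sprk→φ0] = [8, 2, 7, 2]
r3 m[sprk→φ4] = [6, 8, 9, 4]
r3 m[slip→φ0] = [112, 256, 56, 147]
r3 m[slip→φ1] = [126, 192, 56, 105]
r3 m[slip→φ2] = [504, 192, 448, 245]
r3 m[slip→φ3] = [144, 384, 64, 105]
r3 m[cld→φ1] = [1, 1, 1, 1]
r4 m[φ0→sprk] = [672, 1536, 1536, 1024]
r4 m[φ0→slip] = [63, 42, 42, 35]
r4 m[φ1→slip] = [8, 8, 8, 7]
r4 m[φ1→cld] = [1536, 882, 1344, 1152]
r4 m[φ2→slip] = [2, 8, 1, 3]
r4 m[φ3→slip] = [7, 4, 7, 7]
r4 m[φ4→sprk] = [8, 2, 7, 2]
r4 m[sprk→φ0] = [8, 2, 7, 2]
r4 m[sprk→φ4] = [672, 1536, 1536, 1024]
r4 m[slip→φ0] = [112, 256, 56, 147]
r4 m[slip→φ1] = [882, 1344, 294, 735]
r4 m[slip→φ2] = [3528, 1344, 2352, 1715]
r4 m[slip→φ3] = [1008, 2688, 336, 735]
r4 m[cld→φ1] = [1, 1, 1, 1]
r5 m[φ0→sprk] = [672, 1536, 1536, 1024]
r5 m[φ0→slip] = [63, 42, 42, 35]
r5 m[φ1→slip] = [8, 8, 8, 7]
r5 m[φ1→cld] = [10752, 6174, 9408, 8064]
r5 m[φ2→slip] = [2, 8, 1, 3]
r5 m[φ3→slip] = [7, 4, 7, 7]
r5 m[φ4→sprk] = [8, 2, 7, 2]
r5 m[sprk→φ0] = [8, 2, 7, 2]
r5 m[sprk→φ4] = [672, 1536, 1536, 1024]
r5 m[slip→φ0] = [112, 256, 56, 147]
r5 m[slip→φ1] = [882, 1344, 294, 735]
r5 m[slip→φ2] = [3528, 1344, 2352, 1715]
r5 m[slip→φ3] = [1008, 2688, 336, 735]
r5 m[cld→φ1] = [1, 1, 1, 1]
r6 m[φ0→sprk] = [672, 1536, 1536, 1024]
r6 m[φ0→slip] = [63, 42, 42, 35]
r6 m[φ1→slip] = [8, 8, 8, 7]
r6 m[φ1→cld] = [10752, 6174, 9408, 8064]
r6 m[φ2→slip] = [2, 8, 1, 3]
r6 m[φ3→slip] = [7, 4, 7, 7]
r6 m[φ4→sprk] = [8, 2, 7, 2]
r6 m[sprk→φ0] = [8, 2, 7, 2]
r6 m[sprk→φ4] = [672, 1536, 1536, 1024]
r6 m[slip→φ0] = [112, 256, 56, 147]
r6 m[slip→φ1] = [882, 1344, 294, 735]
r6 m[slip→φ2] = [3528, 1344, 2352, 1715]
r6 m[slip→φ3] = [1008, 2688, 336, 735]
r6 m[cld→φ1] = [1, 1, 1, 1]
fixed point reached at round 6
b[cld] = ⊗ incoming = [10752, 6174, 9408, 8064]

b[cld] = [10752, 6174, 9408, 8064]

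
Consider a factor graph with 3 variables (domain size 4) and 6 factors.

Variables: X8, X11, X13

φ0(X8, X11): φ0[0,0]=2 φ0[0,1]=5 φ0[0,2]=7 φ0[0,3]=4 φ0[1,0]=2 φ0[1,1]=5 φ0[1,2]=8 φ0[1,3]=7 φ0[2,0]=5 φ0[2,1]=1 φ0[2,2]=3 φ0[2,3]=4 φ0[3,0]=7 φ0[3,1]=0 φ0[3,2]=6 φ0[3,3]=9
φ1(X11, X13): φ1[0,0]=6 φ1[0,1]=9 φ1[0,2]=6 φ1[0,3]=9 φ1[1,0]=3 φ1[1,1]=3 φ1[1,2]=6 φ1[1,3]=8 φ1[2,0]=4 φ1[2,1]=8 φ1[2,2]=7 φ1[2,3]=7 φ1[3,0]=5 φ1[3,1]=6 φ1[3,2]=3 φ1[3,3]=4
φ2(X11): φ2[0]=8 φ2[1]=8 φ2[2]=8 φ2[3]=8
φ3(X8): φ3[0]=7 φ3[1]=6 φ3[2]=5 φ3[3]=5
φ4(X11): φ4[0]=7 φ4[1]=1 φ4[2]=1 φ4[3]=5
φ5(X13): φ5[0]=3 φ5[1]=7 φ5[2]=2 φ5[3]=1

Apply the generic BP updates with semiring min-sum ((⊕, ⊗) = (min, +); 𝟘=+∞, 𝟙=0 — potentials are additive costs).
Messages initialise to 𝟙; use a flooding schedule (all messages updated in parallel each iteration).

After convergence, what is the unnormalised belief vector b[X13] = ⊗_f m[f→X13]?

init: all messages = 𝟙 over 4 values
r1 m[φ0→X8] = [2, 2, 1, 0]
r1 m[φ0→X11] = [2, 0, 3, 4]
r1 m[φ1→X11] = [6, 3, 4, 3]
r1 m[φ1→X13] = [3, 3, 3, 4]
r1 m[φ2→X11] = [8, 8, 8, 8]
r1 m[φ3→X8] = [7, 6, 5, 5]
r1 m[φ4→X11] = [7, 1, 1, 5]
r1 m[φ5→X13] = [3, 7, 2, 1]
r1 m[X8→φ0] = [0, 0, 0, 0]
r1 m[X8→φ3] = [0, 0, 0, 0]
r1 m[X11→φ0] = [0, 0, 0, 0]
r1 m[X11→φ1] = [0, 0, 0, 0]
r1 m[X11→φ2] = [0, 0, 0, 0]
r1 m[X11→φ4] = [0, 0, 0, 0]
r1 m[X13→φ1] = [0, 0, 0, 0]
r1 m[X13→φ5] = [0, 0, 0, 0]
r2 m[φ0→X8] = [2, 2, 1, 0]
r2 m[φ0→X11] = [2, 0, 3, 4]
r2 m[φ1→X11] = [6, 3, 4, 3]
r2 m[φ1→X13] = [3, 3, 3, 4]
r2 m[φ2→X11] = [8, 8, 8, 8]
r2 m[φ3→X8] = [7, 6, 5, 5]
r2 m[φ4→X11] = [7, 1, 1, 5]
r2 m[φ5→X13] = [3, 7, 2, 1]
r2 m[X8→φ0] = [7, 6, 5, 5]
r2 m[X8→φ3] = [2, 2, 1, 0]
r2 m[X11→φ0] = [21, 12, 13, 16]
r2 m[X11→φ1] = [17, 9, 12, 17]
r2 m[X11→φ2] = [15, 4, 8, 12]
r2 m[X11→φ4] = [16, 11, 15, 15]
r2 m[X13→φ1] = [3, 7, 2, 1]
r2 m[X13→φ5] = [3, 3, 3, 4]
r3 m[φ0→X8] = [17, 17, 13, 12]
r3 m[φ0→X11] = [8, 5, 8, 9]
r3 m[φ1→X11] = [8, 6, 7, 5]
r3 m[φ1→X13] = [12, 12, 15, 17]
r3 m[φ2→X11] = [8, 8, 8, 8]
r3 m[φ3→X8] = [7, 6, 5, 5]
r3 m[φ4→X11] = [7, 1, 1, 5]
r3 m[φ5→X13] = [3, 7, 2, 1]
r3 m[X8→φ0] = [7, 6, 5, 5]
r3 m[X8→φ3] = [2, 2, 1, 0]
r3 m[X11→φ0] = [21, 12, 13, 16]
r3 m[X11→φ1] = [17, 9, 12, 17]
r3 m[X11→φ2] = [15, 4, 8, 12]
r3 m[X11→φ4] = [16, 11, 15, 15]
r3 m[X13→φ1] = [3, 7, 2, 1]
r3 m[X13→φ5] = [3, 3, 3, 4]
r4 m[φ0→X8] = [17, 17, 13, 12]
r4 m[φ0→X11] = [8, 5, 8, 9]
r4 m[φ1→X11] = [8, 6, 7, 5]
r4 m[φ1→X13] = [12, 12, 15, 17]
r4 m[φ2→X11] = [8, 8, 8, 8]
r4 m[φ3→X8] = [7, 6, 5, 5]
r4 m[φ4→X11] = [7, 1, 1, 5]
r4 m[φ5→X13] = [3, 7, 2, 1]
r4 m[X8→φ0] = [7, 6, 5, 5]
r4 m[X8→φ3] = [17, 17, 13, 12]
r4 m[X11→φ0] = [23, 15, 16, 18]
r4 m[X11→φ1] = [23, 14, 17, 22]
r4 m[X11→φ2] = [23, 12, 16, 19]
r4 m[X11→φ4] = [24, 19, 23, 22]
r4 m[X13→φ1] = [3, 7, 2, 1]
r4 m[X13→φ5] = [12, 12, 15, 17]
r5 m[φ0→X8] = [20, 20, 16, 15]
r5 m[φ0→X11] = [8, 5, 8, 9]
r5 m[φ1→X11] = [8, 6, 7, 5]
r5 m[φ1→X13] = [17, 17, 20, 22]
r5 m[φ2→X11] = [8, 8, 8, 8]
r5 m[φ3→X8] = [7, 6, 5, 5]
r5 m[φ4→X11] = [7, 1, 1, 5]
r5 m[φ5→X13] = [3, 7, 2, 1]
r5 m[X8→φ0] = [7, 6, 5, 5]
r5 m[X8→φ3] = [17, 17, 13, 12]
r5 m[X11→φ0] = [23, 15, 16, 18]
r5 m[X11→φ1] = [23, 14, 17, 22]
r5 m[X11→φ2] = [23, 12, 16, 19]
r5 m[X11→φ4] = [24, 19, 23, 22]
r5 m[X13→φ1] = [3, 7, 2, 1]
r5 m[X13→φ5] = [12, 12, 15, 17]
r6 m[φ0→X8] = [20, 20, 16, 15]
r6 m[φ0→X11] = [8, 5, 8, 9]
r6 m[φ1→X11] = [8, 6, 7, 5]
r6 m[φ1→X13] = [17, 17, 20, 22]
r6 m[φ2→X11] = [8, 8, 8, 8]
r6 m[φ3→X8] = [7, 6, 5, 5]
r6 m[φ4→X11] = [7, 1, 1, 5]
r6 m[φ5→X13] = [3, 7, 2, 1]
r6 m[X8→φ0] = [7, 6, 5, 5]
r6 m[X8→φ3] = [20, 20, 16, 15]
r6 m[X11→φ0] = [23, 15, 16, 18]
r6 m[X11→φ1] = [23, 14, 17, 22]
r6 m[X11→φ2] = [23, 12, 16, 19]
r6 m[X11→φ4] = [24, 19, 23, 22]
r6 m[X13→φ1] = [3, 7, 2, 1]
r6 m[X13→φ5] = [17, 17, 20, 22]
r7 m[φ0→X8] = [20, 20, 16, 15]
r7 m[φ0→X11] = [8, 5, 8, 9]
r7 m[φ1→X11] = [8, 6, 7, 5]
r7 m[φ1→X13] = [17, 17, 20, 22]
r7 m[φ2→X11] = [8, 8, 8, 8]
r7 m[φ3→X8] = [7, 6, 5, 5]
r7 m[φ4→X11] = [7, 1, 1, 5]
r7 m[φ5→X13] = [3, 7, 2, 1]
r7 m[X8→φ0] = [7, 6, 5, 5]
r7 m[X8→φ3] = [20, 20, 16, 15]
r7 m[X11→φ0] = [23, 15, 16, 18]
r7 m[X11→φ1] = [23, 14, 17, 22]
r7 m[X11→φ2] = [23, 12, 16, 19]
r7 m[X11→φ4] = [24, 19, 23, 22]
r7 m[X13→φ1] = [3, 7, 2, 1]
r7 m[X13→φ5] = [17, 17, 20, 22]
fixed point reached at round 7
b[X13] = ⊗ incoming = [20, 24, 22, 23]

b[X13] = [20, 24, 22, 23]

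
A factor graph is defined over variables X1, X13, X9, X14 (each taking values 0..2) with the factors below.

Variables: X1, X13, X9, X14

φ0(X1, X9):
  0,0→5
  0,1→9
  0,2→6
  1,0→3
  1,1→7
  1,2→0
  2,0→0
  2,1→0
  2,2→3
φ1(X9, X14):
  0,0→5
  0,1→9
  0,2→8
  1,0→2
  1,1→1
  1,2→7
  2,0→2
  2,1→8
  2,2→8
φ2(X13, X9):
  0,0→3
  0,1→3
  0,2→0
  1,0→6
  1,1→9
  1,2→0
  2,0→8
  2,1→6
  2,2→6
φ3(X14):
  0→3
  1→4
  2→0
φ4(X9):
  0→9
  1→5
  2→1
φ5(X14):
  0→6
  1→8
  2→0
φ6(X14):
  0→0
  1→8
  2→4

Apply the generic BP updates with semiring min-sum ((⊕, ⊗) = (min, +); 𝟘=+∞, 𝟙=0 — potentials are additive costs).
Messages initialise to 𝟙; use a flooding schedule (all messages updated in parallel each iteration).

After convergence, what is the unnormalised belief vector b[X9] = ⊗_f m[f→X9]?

b[X9] = [24, 19, 12]

init: all messages = 𝟙 over 3 values
r1 m[φ0→X1] = [5, 0, 0]
r1 m[φ0→X9] = [0, 0, 0]
r1 m[φ1→X9] = [5, 1, 2]
r1 m[φ1→X14] = [2, 1, 7]
r1 m[φ2→X13] = [0, 0, 6]
r1 m[φ2→X9] = [3, 3, 0]
r1 m[φ3→X14] = [3, 4, 0]
r1 m[φ4→X9] = [9, 5, 1]
r1 m[φ5→X14] = [6, 8, 0]
r1 m[φ6→X14] = [0, 8, 4]
r1 m[X1→φ0] = [0, 0, 0]
r1 m[X13→φ2] = [0, 0, 0]
r1 m[X9→φ0] = [0, 0, 0]
r1 m[X9→φ1] = [0, 0, 0]
r1 m[X9→φ2] = [0, 0, 0]
r1 m[X9→φ4] = [0, 0, 0]
r1 m[X14→φ1] = [0, 0, 0]
r1 m[X14→φ3] = [0, 0, 0]
r1 m[X14→φ5] = [0, 0, 0]
r1 m[X14→φ6] = [0, 0, 0]
r2 m[φ0→X1] = [5, 0, 0]
r2 m[φ0→X9] = [0, 0, 0]
r2 m[φ1→X9] = [5, 1, 2]
r2 m[φ1→X14] = [2, 1, 7]
r2 m[φ2→X13] = [0, 0, 6]
r2 m[φ2→X9] = [3, 3, 0]
r2 m[φ3→X14] = [3, 4, 0]
r2 m[φ4→X9] = [9, 5, 1]
r2 m[φ5→X14] = [6, 8, 0]
r2 m[φ6→X14] = [0, 8, 4]
r2 m[X1→φ0] = [0, 0, 0]
r2 m[X13→φ2] = [0, 0, 0]
r2 m[X9→φ0] = [17, 9, 3]
r2 m[X9→φ1] = [12, 8, 1]
r2 m[X9→φ2] = [14, 6, 3]
r2 m[X9→φ4] = [8, 4, 2]
r2 m[X14→φ1] = [9, 20, 4]
r2 m[X14→φ3] = [8, 17, 11]
r2 m[X14→φ5] = [5, 13, 11]
r2 m[X14→φ6] = [11, 13, 7]
r3 m[φ0→X1] = [9, 3, 6]
r3 m[φ0→X9] = [0, 0, 0]
r3 m[φ1→X9] = [12, 11, 11]
r3 m[φ1→X14] = [3, 9, 9]
r3 m[φ2→X13] = [3, 3, 9]
r3 m[φ2→X9] = [3, 3, 0]
r3 m[φ3→X14] = [3, 4, 0]
r3 m[φ4→X9] = [9, 5, 1]
r3 m[φ5→X14] = [6, 8, 0]
r3 m[φ6→X14] = [0, 8, 4]
r3 m[X1→φ0] = [0, 0, 0]
r3 m[X13→φ2] = [0, 0, 0]
r3 m[X9→φ0] = [17, 9, 3]
r3 m[X9→φ1] = [12, 8, 1]
r3 m[X9→φ2] = [14, 6, 3]
r3 m[X9→φ4] = [8, 4, 2]
r3 m[X14→φ1] = [9, 20, 4]
r3 m[X14→φ3] = [8, 17, 11]
r3 m[X14→φ5] = [5, 13, 11]
r3 m[X14→φ6] = [11, 13, 7]
r4 m[φ0→X1] = [9, 3, 6]
r4 m[φ0→X9] = [0, 0, 0]
r4 m[φ1→X9] = [12, 11, 11]
r4 m[φ1→X14] = [3, 9, 9]
r4 m[φ2→X13] = [3, 3, 9]
r4 m[φ2→X9] = [3, 3, 0]
r4 m[φ3→X14] = [3, 4, 0]
r4 m[φ4→X9] = [9, 5, 1]
r4 m[φ5→X14] = [6, 8, 0]
r4 m[φ6→X14] = [0, 8, 4]
r4 m[X1→φ0] = [0, 0, 0]
r4 m[X13→φ2] = [0, 0, 0]
r4 m[X9→φ0] = [24, 19, 12]
r4 m[X9→φ1] = [12, 8, 1]
r4 m[X9→φ2] = [21, 16, 12]
r4 m[X9→φ4] = [15, 14, 11]
r4 m[X14→φ1] = [9, 20, 4]
r4 m[X14→φ3] = [9, 25, 13]
r4 m[X14→φ5] = [6, 21, 13]
r4 m[X14→φ6] = [12, 21, 9]
r5 m[φ0→X1] = [18, 12, 15]
r5 m[φ0→X9] = [0, 0, 0]
r5 m[φ1→X9] = [12, 11, 11]
r5 m[φ1→X14] = [3, 9, 9]
r5 m[φ2→X13] = [12, 12, 18]
r5 m[φ2→X9] = [3, 3, 0]
r5 m[φ3→X14] = [3, 4, 0]
r5 m[φ4→X9] = [9, 5, 1]
r5 m[φ5→X14] = [6, 8, 0]
r5 m[φ6→X14] = [0, 8, 4]
r5 m[X1→φ0] = [0, 0, 0]
r5 m[X13→φ2] = [0, 0, 0]
r5 m[X9→φ0] = [24, 19, 12]
r5 m[X9→φ1] = [12, 8, 1]
r5 m[X9→φ2] = [21, 16, 12]
r5 m[X9→φ4] = [15, 14, 11]
r5 m[X14→φ1] = [9, 20, 4]
r5 m[X14→φ3] = [9, 25, 13]
r5 m[X14→φ5] = [6, 21, 13]
r5 m[X14→φ6] = [12, 21, 9]
r6 m[φ0→X1] = [18, 12, 15]
r6 m[φ0→X9] = [0, 0, 0]
r6 m[φ1→X9] = [12, 11, 11]
r6 m[φ1→X14] = [3, 9, 9]
r6 m[φ2→X13] = [12, 12, 18]
r6 m[φ2→X9] = [3, 3, 0]
r6 m[φ3→X14] = [3, 4, 0]
r6 m[φ4→X9] = [9, 5, 1]
r6 m[φ5→X14] = [6, 8, 0]
r6 m[φ6→X14] = [0, 8, 4]
r6 m[X1→φ0] = [0, 0, 0]
r6 m[X13→φ2] = [0, 0, 0]
r6 m[X9→φ0] = [24, 19, 12]
r6 m[X9→φ1] = [12, 8, 1]
r6 m[X9→φ2] = [21, 16, 12]
r6 m[X9→φ4] = [15, 14, 11]
r6 m[X14→φ1] = [9, 20, 4]
r6 m[X14→φ3] = [9, 25, 13]
r6 m[X14→φ5] = [6, 21, 13]
r6 m[X14→φ6] = [12, 21, 9]
fixed point reached at round 6
b[X9] = ⊗ incoming = [24, 19, 12]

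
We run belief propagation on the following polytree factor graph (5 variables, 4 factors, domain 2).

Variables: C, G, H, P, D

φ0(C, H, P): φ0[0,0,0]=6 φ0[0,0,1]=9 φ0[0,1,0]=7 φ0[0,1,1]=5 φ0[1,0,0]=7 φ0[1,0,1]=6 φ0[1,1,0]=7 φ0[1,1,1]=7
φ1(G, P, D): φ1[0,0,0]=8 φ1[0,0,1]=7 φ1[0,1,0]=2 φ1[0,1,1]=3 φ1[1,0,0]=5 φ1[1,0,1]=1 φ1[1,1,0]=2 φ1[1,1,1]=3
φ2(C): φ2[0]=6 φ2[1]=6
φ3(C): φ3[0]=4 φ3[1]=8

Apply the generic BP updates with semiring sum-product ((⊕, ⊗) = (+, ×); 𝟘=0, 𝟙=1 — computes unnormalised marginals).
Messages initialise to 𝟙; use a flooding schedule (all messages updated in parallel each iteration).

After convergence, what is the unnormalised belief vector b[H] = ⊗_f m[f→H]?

b[H] = [15120, 15144]

init: all messages = 𝟙 over 2 values
r1 m[φ0→C] = [27, 27]
r1 m[φ0→H] = [28, 26]
r1 m[φ0→P] = [27, 27]
r1 m[φ1→G] = [20, 11]
r1 m[φ1→P] = [21, 10]
r1 m[φ1→D] = [17, 14]
r1 m[φ2→C] = [6, 6]
r1 m[φ3→C] = [4, 8]
r1 m[C→φ0] = [1, 1]
r1 m[C→φ2] = [1, 1]
r1 m[C→φ3] = [1, 1]
r1 m[G→φ1] = [1, 1]
r1 m[H→φ0] = [1, 1]
r1 m[P→φ0] = [1, 1]
r1 m[P→φ1] = [1, 1]
r1 m[D→φ1] = [1, 1]
r2 m[φ0→C] = [27, 27]
r2 m[φ0→H] = [28, 26]
r2 m[φ0→P] = [27, 27]
r2 m[φ1→G] = [20, 11]
r2 m[φ1→P] = [21, 10]
r2 m[φ1→D] = [17, 14]
r2 m[φ2→C] = [6, 6]
r2 m[φ3→C] = [4, 8]
r2 m[C→φ0] = [24, 48]
r2 m[C→φ2] = [108, 216]
r2 m[C→φ3] = [162, 162]
r2 m[G→φ1] = [1, 1]
r2 m[H→φ0] = [1, 1]
r2 m[P→φ0] = [21, 10]
r2 m[P→φ1] = [27, 27]
r2 m[D→φ1] = [1, 1]
r3 m[φ0→C] = [413, 424]
r3 m[φ0→H] = [15120, 15144]
r3 m[φ0→P] = [984, 960]
r3 m[φ1→G] = [540, 297]
r3 m[φ1→P] = [21, 10]
r3 m[φ1→D] = [459, 378]
r3 m[φ2→C] = [6, 6]
r3 m[φ3→C] = [4, 8]
r3 m[C→φ0] = [24, 48]
r3 m[C→φ2] = [108, 216]
r3 m[C→φ3] = [162, 162]
r3 m[G→φ1] = [1, 1]
r3 m[H→φ0] = [1, 1]
r3 m[P→φ0] = [21, 10]
r3 m[P→φ1] = [27, 27]
r3 m[D→φ1] = [1, 1]
r4 m[φ0→C] = [413, 424]
r4 m[φ0→H] = [15120, 15144]
r4 m[φ0→P] = [984, 960]
r4 m[φ1→G] = [540, 297]
r4 m[φ1→P] = [21, 10]
r4 m[φ1→D] = [459, 378]
r4 m[φ2→C] = [6, 6]
r4 m[φ3→C] = [4, 8]
r4 m[C→φ0] = [24, 48]
r4 m[C→φ2] = [1652, 3392]
r4 m[C→φ3] = [2478, 2544]
r4 m[G→φ1] = [1, 1]
r4 m[H→φ0] = [1, 1]
r4 m[P→φ0] = [21, 10]
r4 m[P→φ1] = [984, 960]
r4 m[D→φ1] = [1, 1]
r5 m[φ0→C] = [413, 424]
r5 m[φ0→H] = [15120, 15144]
r5 m[φ0→P] = [984, 960]
r5 m[φ1→G] = [19560, 10704]
r5 m[φ1→P] = [21, 10]
r5 m[φ1→D] = [16632, 13632]
r5 m[φ2→C] = [6, 6]
r5 m[φ3→C] = [4, 8]
r5 m[C→φ0] = [24, 48]
r5 m[C→φ2] = [1652, 3392]
r5 m[C→φ3] = [2478, 2544]
r5 m[G→φ1] = [1, 1]
r5 m[H→φ0] = [1, 1]
r5 m[P→φ0] = [21, 10]
r5 m[P→φ1] = [984, 960]
r5 m[D→φ1] = [1, 1]
r6 m[φ0→C] = [413, 424]
r6 m[φ0→H] = [15120, 15144]
r6 m[φ0→P] = [984, 960]
r6 m[φ1→G] = [19560, 10704]
r6 m[φ1→P] = [21, 10]
r6 m[φ1→D] = [16632, 13632]
r6 m[φ2→C] = [6, 6]
r6 m[φ3→C] = [4, 8]
r6 m[C→φ0] = [24, 48]
r6 m[C→φ2] = [1652, 3392]
r6 m[C→φ3] = [2478, 2544]
r6 m[G→φ1] = [1, 1]
r6 m[H→φ0] = [1, 1]
r6 m[P→φ0] = [21, 10]
r6 m[P→φ1] = [984, 960]
r6 m[D→φ1] = [1, 1]
fixed point reached at round 6
b[H] = ⊗ incoming = [15120, 15144]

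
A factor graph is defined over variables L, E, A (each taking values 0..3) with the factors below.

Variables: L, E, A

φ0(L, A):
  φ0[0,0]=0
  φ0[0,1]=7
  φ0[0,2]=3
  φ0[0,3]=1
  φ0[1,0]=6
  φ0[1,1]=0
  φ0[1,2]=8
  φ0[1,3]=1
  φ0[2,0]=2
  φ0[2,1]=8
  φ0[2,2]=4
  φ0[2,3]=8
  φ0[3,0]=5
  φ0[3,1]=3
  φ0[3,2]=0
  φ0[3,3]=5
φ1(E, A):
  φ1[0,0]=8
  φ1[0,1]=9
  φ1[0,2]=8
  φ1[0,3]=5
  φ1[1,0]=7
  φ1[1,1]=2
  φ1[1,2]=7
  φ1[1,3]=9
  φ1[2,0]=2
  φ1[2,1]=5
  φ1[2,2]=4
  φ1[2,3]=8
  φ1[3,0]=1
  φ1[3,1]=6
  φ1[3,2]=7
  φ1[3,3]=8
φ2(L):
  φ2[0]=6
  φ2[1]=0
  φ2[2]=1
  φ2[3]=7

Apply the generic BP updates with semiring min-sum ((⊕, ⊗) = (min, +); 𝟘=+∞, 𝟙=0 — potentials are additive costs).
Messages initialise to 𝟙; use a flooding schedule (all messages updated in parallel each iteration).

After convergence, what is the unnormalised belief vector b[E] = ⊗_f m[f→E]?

b[E] = [6, 2, 5, 4]

init: all messages = 𝟙 over 4 values
r1 m[φ0→L] = [0, 0, 2, 0]
r1 m[φ0→A] = [0, 0, 0, 1]
r1 m[φ1→E] = [5, 2, 2, 1]
r1 m[φ1→A] = [1, 2, 4, 5]
r1 m[φ2→L] = [6, 0, 1, 7]
r1 m[L→φ0] = [0, 0, 0, 0]
r1 m[L→φ2] = [0, 0, 0, 0]
r1 m[E→φ1] = [0, 0, 0, 0]
r1 m[A→φ0] = [0, 0, 0, 0]
r1 m[A→φ1] = [0, 0, 0, 0]
r2 m[φ0→L] = [0, 0, 2, 0]
r2 m[φ0→A] = [0, 0, 0, 1]
r2 m[φ1→E] = [5, 2, 2, 1]
r2 m[φ1→A] = [1, 2, 4, 5]
r2 m[φ2→L] = [6, 0, 1, 7]
r2 m[L→φ0] = [6, 0, 1, 7]
r2 m[L→φ2] = [0, 0, 2, 0]
r2 m[E→φ1] = [0, 0, 0, 0]
r2 m[A→φ0] = [1, 2, 4, 5]
r2 m[A→φ1] = [0, 0, 0, 1]
r3 m[φ0→L] = [1, 2, 3, 4]
r3 m[φ0→A] = [3, 0, 5, 1]
r3 m[φ1→E] = [6, 2, 2, 1]
r3 m[φ1→A] = [1, 2, 4, 5]
r3 m[φ2→L] = [6, 0, 1, 7]
r3 m[L→φ0] = [6, 0, 1, 7]
r3 m[L→φ2] = [0, 0, 2, 0]
r3 m[E→φ1] = [0, 0, 0, 0]
r3 m[A→φ0] = [1, 2, 4, 5]
r3 m[A→φ1] = [0, 0, 0, 1]
r4 m[φ0→L] = [1, 2, 3, 4]
r4 m[φ0→A] = [3, 0, 5, 1]
r4 m[φ1→E] = [6, 2, 2, 1]
r4 m[φ1→A] = [1, 2, 4, 5]
r4 m[φ2→L] = [6, 0, 1, 7]
r4 m[L→φ0] = [6, 0, 1, 7]
r4 m[L→φ2] = [1, 2, 3, 4]
r4 m[E→φ1] = [0, 0, 0, 0]
r4 m[A→φ0] = [1, 2, 4, 5]
r4 m[A→φ1] = [3, 0, 5, 1]
r5 m[φ0→L] = [1, 2, 3, 4]
r5 m[φ0→A] = [3, 0, 5, 1]
r5 m[φ1→E] = [6, 2, 5, 4]
r5 m[φ1→A] = [1, 2, 4, 5]
r5 m[φ2→L] = [6, 0, 1, 7]
r5 m[L→φ0] = [6, 0, 1, 7]
r5 m[L→φ2] = [1, 2, 3, 4]
r5 m[E→φ1] = [0, 0, 0, 0]
r5 m[A→φ0] = [1, 2, 4, 5]
r5 m[A→φ1] = [3, 0, 5, 1]
r6 m[φ0→L] = [1, 2, 3, 4]
r6 m[φ0→A] = [3, 0, 5, 1]
r6 m[φ1→E] = [6, 2, 5, 4]
r6 m[φ1→A] = [1, 2, 4, 5]
r6 m[φ2→L] = [6, 0, 1, 7]
r6 m[L→φ0] = [6, 0, 1, 7]
r6 m[L→φ2] = [1, 2, 3, 4]
r6 m[E→φ1] = [0, 0, 0, 0]
r6 m[A→φ0] = [1, 2, 4, 5]
r6 m[A→φ1] = [3, 0, 5, 1]
fixed point reached at round 6
b[E] = ⊗ incoming = [6, 2, 5, 4]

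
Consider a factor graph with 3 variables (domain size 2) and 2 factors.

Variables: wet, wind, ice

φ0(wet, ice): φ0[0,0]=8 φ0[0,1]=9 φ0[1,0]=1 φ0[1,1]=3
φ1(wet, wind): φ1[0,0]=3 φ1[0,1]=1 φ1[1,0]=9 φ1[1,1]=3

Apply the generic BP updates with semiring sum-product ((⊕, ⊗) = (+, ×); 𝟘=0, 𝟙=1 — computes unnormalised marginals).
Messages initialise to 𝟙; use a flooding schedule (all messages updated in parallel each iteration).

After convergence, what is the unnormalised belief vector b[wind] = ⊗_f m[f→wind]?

b[wind] = [87, 29]

init: all messages = 𝟙 over 2 values
r1 m[φ0→wet] = [17, 4]
r1 m[φ0→ice] = [9, 12]
r1 m[φ1→wet] = [4, 12]
r1 m[φ1→wind] = [12, 4]
r1 m[wet→φ0] = [1, 1]
r1 m[wet→φ1] = [1, 1]
r1 m[wind→φ1] = [1, 1]
r1 m[ice→φ0] = [1, 1]
r2 m[φ0→wet] = [17, 4]
r2 m[φ0→ice] = [9, 12]
r2 m[φ1→wet] = [4, 12]
r2 m[φ1→wind] = [12, 4]
r2 m[wet→φ0] = [4, 12]
r2 m[wet→φ1] = [17, 4]
r2 m[wind→φ1] = [1, 1]
r2 m[ice→φ0] = [1, 1]
r3 m[φ0→wet] = [17, 4]
r3 m[φ0→ice] = [44, 72]
r3 m[φ1→wet] = [4, 12]
r3 m[φ1→wind] = [87, 29]
r3 m[wet→φ0] = [4, 12]
r3 m[wet→φ1] = [17, 4]
r3 m[wind→φ1] = [1, 1]
r3 m[ice→φ0] = [1, 1]
r4 m[φ0→wet] = [17, 4]
r4 m[φ0→ice] = [44, 72]
r4 m[φ1→wet] = [4, 12]
r4 m[φ1→wind] = [87, 29]
r4 m[wet→φ0] = [4, 12]
r4 m[wet→φ1] = [17, 4]
r4 m[wind→φ1] = [1, 1]
r4 m[ice→φ0] = [1, 1]
fixed point reached at round 4
b[wind] = ⊗ incoming = [87, 29]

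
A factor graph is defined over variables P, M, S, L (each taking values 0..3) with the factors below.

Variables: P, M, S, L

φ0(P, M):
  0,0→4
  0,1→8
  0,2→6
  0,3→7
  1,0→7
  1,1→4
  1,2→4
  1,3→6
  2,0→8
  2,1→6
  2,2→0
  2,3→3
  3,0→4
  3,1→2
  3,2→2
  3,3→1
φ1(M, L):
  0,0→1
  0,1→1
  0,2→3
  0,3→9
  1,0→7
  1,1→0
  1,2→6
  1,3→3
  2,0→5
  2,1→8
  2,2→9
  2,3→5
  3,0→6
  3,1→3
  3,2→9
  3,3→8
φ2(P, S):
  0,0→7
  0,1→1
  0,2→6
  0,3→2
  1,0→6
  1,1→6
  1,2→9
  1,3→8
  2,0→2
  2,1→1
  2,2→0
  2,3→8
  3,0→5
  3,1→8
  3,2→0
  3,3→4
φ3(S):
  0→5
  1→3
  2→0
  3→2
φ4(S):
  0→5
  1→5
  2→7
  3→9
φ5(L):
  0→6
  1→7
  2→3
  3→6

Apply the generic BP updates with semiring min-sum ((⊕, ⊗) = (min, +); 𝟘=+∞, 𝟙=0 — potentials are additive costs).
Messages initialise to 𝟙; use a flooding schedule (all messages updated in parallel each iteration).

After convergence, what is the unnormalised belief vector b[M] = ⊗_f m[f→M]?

init: all messages = 𝟙 over 4 values
r1 m[φ0→P] = [4, 4, 0, 1]
r1 m[φ0→M] = [4, 2, 0, 1]
r1 m[φ1→M] = [1, 0, 5, 3]
r1 m[φ1→L] = [1, 0, 3, 3]
r1 m[φ2→P] = [1, 6, 0, 0]
r1 m[φ2→S] = [2, 1, 0, 2]
r1 m[φ3→S] = [5, 3, 0, 2]
r1 m[φ4→S] = [5, 5, 7, 9]
r1 m[φ5→L] = [6, 7, 3, 6]
r1 m[P→φ0] = [0, 0, 0, 0]
r1 m[P→φ2] = [0, 0, 0, 0]
r1 m[M→φ0] = [0, 0, 0, 0]
r1 m[M→φ1] = [0, 0, 0, 0]
r1 m[S→φ2] = [0, 0, 0, 0]
r1 m[S→φ3] = [0, 0, 0, 0]
r1 m[S→φ4] = [0, 0, 0, 0]
r1 m[L→φ1] = [0, 0, 0, 0]
r1 m[L→φ5] = [0, 0, 0, 0]
r2 m[φ0→P] = [4, 4, 0, 1]
r2 m[φ0→M] = [4, 2, 0, 1]
r2 m[φ1→M] = [1, 0, 5, 3]
r2 m[φ1→L] = [1, 0, 3, 3]
r2 m[φ2→P] = [1, 6, 0, 0]
r2 m[φ2→S] = [2, 1, 0, 2]
r2 m[φ3→S] = [5, 3, 0, 2]
r2 m[φ4→S] = [5, 5, 7, 9]
r2 m[φ5→L] = [6, 7, 3, 6]
r2 m[P→φ0] = [1, 6, 0, 0]
r2 m[P→φ2] = [4, 4, 0, 1]
r2 m[M→φ0] = [1, 0, 5, 3]
r2 m[M→φ1] = [4, 2, 0, 1]
r2 m[S→φ2] = [10, 8, 7, 11]
r2 m[S→φ3] = [7, 6, 7, 11]
r2 m[S→φ4] = [7, 4, 0, 4]
r2 m[L→φ1] = [6, 7, 3, 6]
r2 m[L→φ5] = [1, 0, 3, 3]
r3 m[φ0→P] = [5, 4, 5, 2]
r3 m[φ0→M] = [4, 2, 0, 1]
r3 m[φ1→M] = [6, 7, 11, 10]
r3 m[φ1→L] = [5, 2, 7, 5]
r3 m[φ2→P] = [9, 14, 7, 7]
r3 m[φ2→S] = [2, 1, 0, 5]
r3 m[φ3→S] = [5, 3, 0, 2]
r3 m[φ4→S] = [5, 5, 7, 9]
r3 m[φ5→L] = [6, 7, 3, 6]
r3 m[P→φ0] = [1, 6, 0, 0]
r3 m[P→φ2] = [4, 4, 0, 1]
r3 m[M→φ0] = [1, 0, 5, 3]
r3 m[M→φ1] = [4, 2, 0, 1]
r3 m[S→φ2] = [10, 8, 7, 11]
r3 m[S→φ3] = [7, 6, 7, 11]
r3 m[S→φ4] = [7, 4, 0, 4]
r3 m[L→φ1] = [6, 7, 3, 6]
r3 m[L→φ5] = [1, 0, 3, 3]
r4 m[φ0→P] = [5, 4, 5, 2]
r4 m[φ0→M] = [4, 2, 0, 1]
r4 m[φ1→M] = [6, 7, 11, 10]
r4 m[φ1→L] = [5, 2, 7, 5]
r4 m[φ2→P] = [9, 14, 7, 7]
r4 m[φ2→S] = [2, 1, 0, 5]
r4 m[φ3→S] = [5, 3, 0, 2]
r4 m[φ4→S] = [5, 5, 7, 9]
r4 m[φ5→L] = [6, 7, 3, 6]
r4 m[P→φ0] = [9, 14, 7, 7]
r4 m[P→φ2] = [5, 4, 5, 2]
r4 m[M→φ0] = [6, 7, 11, 10]
r4 m[M→φ1] = [4, 2, 0, 1]
r4 m[S→φ2] = [10, 8, 7, 11]
r4 m[S→φ3] = [7, 6, 7, 14]
r4 m[S→φ4] = [7, 4, 0, 7]
r4 m[L→φ1] = [6, 7, 3, 6]
r4 m[L→φ5] = [5, 2, 7, 5]
r5 m[φ0→P] = [10, 11, 11, 9]
r5 m[φ0→M] = [11, 9, 7, 8]
r5 m[φ1→M] = [6, 7, 11, 10]
r5 m[φ1→L] = [5, 2, 7, 5]
r5 m[φ2→P] = [9, 14, 7, 7]
r5 m[φ2→S] = [7, 6, 2, 6]
r5 m[φ3→S] = [5, 3, 0, 2]
r5 m[φ4→S] = [5, 5, 7, 9]
r5 m[φ5→L] = [6, 7, 3, 6]
r5 m[P→φ0] = [9, 14, 7, 7]
r5 m[P→φ2] = [5, 4, 5, 2]
r5 m[M→φ0] = [6, 7, 11, 10]
r5 m[M→φ1] = [4, 2, 0, 1]
r5 m[S→φ2] = [10, 8, 7, 11]
r5 m[S→φ3] = [7, 6, 7, 14]
r5 m[S→φ4] = [7, 4, 0, 7]
r5 m[L→φ1] = [6, 7, 3, 6]
r5 m[L→φ5] = [5, 2, 7, 5]
r6 m[φ0→P] = [10, 11, 11, 9]
r6 m[φ0→M] = [11, 9, 7, 8]
r6 m[φ1→M] = [6, 7, 11, 10]
r6 m[φ1→L] = [5, 2, 7, 5]
r6 m[φ2→P] = [9, 14, 7, 7]
r6 m[φ2→S] = [7, 6, 2, 6]
r6 m[φ3→S] = [5, 3, 0, 2]
r6 m[φ4→S] = [5, 5, 7, 9]
r6 m[φ5→L] = [6, 7, 3, 6]
r6 m[P→φ0] = [9, 14, 7, 7]
r6 m[P→φ2] = [10, 11, 11, 9]
r6 m[M→φ0] = [6, 7, 11, 10]
r6 m[M→φ1] = [11, 9, 7, 8]
r6 m[S→φ2] = [10, 8, 7, 11]
r6 m[S→φ3] = [12, 11, 9, 15]
r6 m[S→φ4] = [12, 9, 2, 8]
r6 m[L→φ1] = [6, 7, 3, 6]
r6 m[L→φ5] = [5, 2, 7, 5]
r7 m[φ0→P] = [10, 11, 11, 9]
r7 m[φ0→M] = [11, 9, 7, 8]
r7 m[φ1→M] = [6, 7, 11, 10]
r7 m[φ1→L] = [12, 9, 14, 12]
r7 m[φ2→P] = [9, 14, 7, 7]
r7 m[φ2→S] = [13, 11, 9, 12]
r7 m[φ3→S] = [5, 3, 0, 2]
r7 m[φ4→S] = [5, 5, 7, 9]
r7 m[φ5→L] = [6, 7, 3, 6]
r7 m[P→φ0] = [9, 14, 7, 7]
r7 m[P→φ2] = [10, 11, 11, 9]
r7 m[M→φ0] = [6, 7, 11, 10]
r7 m[M→φ1] = [11, 9, 7, 8]
r7 m[S→φ2] = [10, 8, 7, 11]
r7 m[S→φ3] = [12, 11, 9, 15]
r7 m[S→φ4] = [12, 9, 2, 8]
r7 m[L→φ1] = [6, 7, 3, 6]
r7 m[L→φ5] = [5, 2, 7, 5]
r8 m[φ0→P] = [10, 11, 11, 9]
r8 m[φ0→M] = [11, 9, 7, 8]
r8 m[φ1→M] = [6, 7, 11, 10]
r8 m[φ1→L] = [12, 9, 14, 12]
r8 m[φ2→P] = [9, 14, 7, 7]
r8 m[φ2→S] = [13, 11, 9, 12]
r8 m[φ3→S] = [5, 3, 0, 2]
r8 m[φ4→S] = [5, 5, 7, 9]
r8 m[φ5→L] = [6, 7, 3, 6]
r8 m[P→φ0] = [9, 14, 7, 7]
r8 m[P→φ2] = [10, 11, 11, 9]
r8 m[M→φ0] = [6, 7, 11, 10]
r8 m[M→φ1] = [11, 9, 7, 8]
r8 m[S→φ2] = [10, 8, 7, 11]
r8 m[S→φ3] = [18, 16, 16, 21]
r8 m[S→φ4] = [18, 14, 9, 14]
r8 m[L→φ1] = [6, 7, 3, 6]
r8 m[L→φ5] = [12, 9, 14, 12]
r9 m[φ0→P] = [10, 11, 11, 9]
r9 m[φ0→M] = [11, 9, 7, 8]
r9 m[φ1→M] = [6, 7, 11, 10]
r9 m[φ1→L] = [12, 9, 14, 12]
r9 m[φ2→P] = [9, 14, 7, 7]
r9 m[φ2→S] = [13, 11, 9, 12]
r9 m[φ3→S] = [5, 3, 0, 2]
r9 m[φ4→S] = [5, 5, 7, 9]
r9 m[φ5→L] = [6, 7, 3, 6]
r9 m[P→φ0] = [9, 14, 7, 7]
r9 m[P→φ2] = [10, 11, 11, 9]
r9 m[M→φ0] = [6, 7, 11, 10]
r9 m[M→φ1] = [11, 9, 7, 8]
r9 m[S→φ2] = [10, 8, 7, 11]
r9 m[S→φ3] = [18, 16, 16, 21]
r9 m[S→φ4] = [18, 14, 9, 14]
r9 m[L→φ1] = [6, 7, 3, 6]
r9 m[L→φ5] = [12, 9, 14, 12]
fixed point reached at round 9
b[M] = ⊗ incoming = [17, 16, 18, 18]

b[M] = [17, 16, 18, 18]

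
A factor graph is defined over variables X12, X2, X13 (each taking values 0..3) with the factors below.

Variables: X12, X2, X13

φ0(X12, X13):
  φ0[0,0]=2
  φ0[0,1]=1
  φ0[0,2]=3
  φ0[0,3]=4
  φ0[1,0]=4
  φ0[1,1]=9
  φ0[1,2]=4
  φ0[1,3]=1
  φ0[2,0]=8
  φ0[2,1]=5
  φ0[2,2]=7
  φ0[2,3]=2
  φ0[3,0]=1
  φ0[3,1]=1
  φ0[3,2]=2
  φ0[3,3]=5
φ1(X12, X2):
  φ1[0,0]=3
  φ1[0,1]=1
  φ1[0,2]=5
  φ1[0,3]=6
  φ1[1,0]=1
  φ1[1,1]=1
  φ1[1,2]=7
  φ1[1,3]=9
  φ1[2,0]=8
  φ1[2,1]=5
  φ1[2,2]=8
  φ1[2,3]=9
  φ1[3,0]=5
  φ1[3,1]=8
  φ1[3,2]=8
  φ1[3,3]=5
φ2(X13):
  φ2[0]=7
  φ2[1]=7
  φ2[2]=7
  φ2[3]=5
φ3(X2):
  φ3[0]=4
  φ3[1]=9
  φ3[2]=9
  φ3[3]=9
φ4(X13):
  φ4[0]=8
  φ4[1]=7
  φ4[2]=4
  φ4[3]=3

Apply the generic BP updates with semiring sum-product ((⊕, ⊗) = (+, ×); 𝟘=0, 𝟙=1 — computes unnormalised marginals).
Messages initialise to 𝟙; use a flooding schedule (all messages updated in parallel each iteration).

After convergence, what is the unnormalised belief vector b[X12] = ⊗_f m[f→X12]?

init: all messages = 𝟙 over 4 values
r1 m[φ0→X12] = [10, 18, 22, 9]
r1 m[φ0→X13] = [15, 16, 16, 12]
r1 m[φ1→X12] = [15, 18, 30, 26]
r1 m[φ1→X2] = [17, 15, 28, 29]
r1 m[φ2→X13] = [7, 7, 7, 5]
r1 m[φ3→X2] = [4, 9, 9, 9]
r1 m[φ4→X13] = [8, 7, 4, 3]
r1 m[X12→φ0] = [1, 1, 1, 1]
r1 m[X12→φ1] = [1, 1, 1, 1]
r1 m[X2→φ1] = [1, 1, 1, 1]
r1 m[X2→φ3] = [1, 1, 1, 1]
r1 m[X13→φ0] = [1, 1, 1, 1]
r1 m[X13→φ2] = [1, 1, 1, 1]
r1 m[X13→φ4] = [1, 1, 1, 1]
r2 m[φ0→X12] = [10, 18, 22, 9]
r2 m[φ0→X13] = [15, 16, 16, 12]
r2 m[φ1→X12] = [15, 18, 30, 26]
r2 m[φ1→X2] = [17, 15, 28, 29]
r2 m[φ2→X13] = [7, 7, 7, 5]
r2 m[φ3→X2] = [4, 9, 9, 9]
r2 m[φ4→X13] = [8, 7, 4, 3]
r2 m[X12→φ0] = [15, 18, 30, 26]
r2 m[X12→φ1] = [10, 18, 22, 9]
r2 m[X2→φ1] = [4, 9, 9, 9]
r2 m[X2→φ3] = [17, 15, 28, 29]
r2 m[X13→φ0] = [56, 49, 28, 15]
r2 m[X13→φ2] = [120, 112, 64, 36]
r2 m[X13→φ4] = [105, 112, 112, 60]
r3 m[φ0→X12] = [305, 792, 919, 236]
r3 m[φ0→X13] = [368, 353, 379, 268]
r3 m[φ1→X12] = [120, 157, 230, 209]
r3 m[φ1→X2] = [269, 210, 424, 465]
r3 m[φ2→X13] = [7, 7, 7, 5]
r3 m[φ3→X2] = [4, 9, 9, 9]
r3 m[φ4→X13] = [8, 7, 4, 3]
r3 m[X12→φ0] = [15, 18, 30, 26]
r3 m[X12→φ1] = [10, 18, 22, 9]
r3 m[X2→φ1] = [4, 9, 9, 9]
r3 m[X2→φ3] = [17, 15, 28, 29]
r3 m[X13→φ0] = [56, 49, 28, 15]
r3 m[X13→φ2] = [120, 112, 64, 36]
r3 m[X13→φ4] = [105, 112, 112, 60]
r4 m[φ0→X12] = [305, 792, 919, 236]
r4 m[φ0→X13] = [368, 353, 379, 268]
r4 m[φ1→X12] = [120, 157, 230, 209]
r4 m[φ1→X2] = [269, 210, 424, 465]
r4 m[φ2→X13] = [7, 7, 7, 5]
r4 m[φ3→X2] = [4, 9, 9, 9]
r4 m[φ4→X13] = [8, 7, 4, 3]
r4 m[X12→φ0] = [120, 157, 230, 209]
r4 m[X12→φ1] = [305, 792, 919, 236]
r4 m[X2→φ1] = [4, 9, 9, 9]
r4 m[X2→φ3] = [269, 210, 424, 465]
r4 m[X13→φ0] = [56, 49, 28, 15]
r4 m[X13→φ2] = [2944, 2471, 1516, 804]
r4 m[X13→φ4] = [2576, 2471, 2653, 1340]
r5 m[φ0→X12] = [305, 792, 919, 236]
r5 m[φ0→X13] = [2917, 2892, 3016, 2142]
r5 m[φ1→X12] = [120, 157, 230, 209]
r5 m[φ1→X2] = [10239, 7580, 16309, 18409]
r5 m[φ2→X13] = [7, 7, 7, 5]
r5 m[φ3→X2] = [4, 9, 9, 9]
r5 m[φ4→X13] = [8, 7, 4, 3]
r5 m[X12→φ0] = [120, 157, 230, 209]
r5 m[X12→φ1] = [305, 792, 919, 236]
r5 m[X2→φ1] = [4, 9, 9, 9]
r5 m[X2→φ3] = [269, 210, 424, 465]
r5 m[X13→φ0] = [56, 49, 28, 15]
r5 m[X13→φ2] = [2944, 2471, 1516, 804]
r5 m[X13→φ4] = [2576, 2471, 2653, 1340]
r6 m[φ0→X12] = [305, 792, 919, 236]
r6 m[φ0→X13] = [2917, 2892, 3016, 2142]
r6 m[φ1→X12] = [120, 157, 230, 209]
r6 m[φ1→X2] = [10239, 7580, 16309, 18409]
r6 m[φ2→X13] = [7, 7, 7, 5]
r6 m[φ3→X2] = [4, 9, 9, 9]
r6 m[φ4→X13] = [8, 7, 4, 3]
r6 m[X12→φ0] = [120, 157, 230, 209]
r6 m[X12→φ1] = [305, 792, 919, 236]
r6 m[X2→φ1] = [4, 9, 9, 9]
r6 m[X2→φ3] = [10239, 7580, 16309, 18409]
r6 m[X13→φ0] = [56, 49, 28, 15]
r6 m[X13→φ2] = [23336, 20244, 12064, 6426]
r6 m[X13→φ4] = [20419, 20244, 21112, 10710]
r7 m[φ0→X12] = [305, 792, 919, 236]
r7 m[φ0→X13] = [2917, 2892, 3016, 2142]
r7 m[φ1→X12] = [120, 157, 230, 209]
r7 m[φ1→X2] = [10239, 7580, 16309, 18409]
r7 m[φ2→X13] = [7, 7, 7, 5]
r7 m[φ3→X2] = [4, 9, 9, 9]
r7 m[φ4→X13] = [8, 7, 4, 3]
r7 m[X12→φ0] = [120, 157, 230, 209]
r7 m[X12→φ1] = [305, 792, 919, 236]
r7 m[X2→φ1] = [4, 9, 9, 9]
r7 m[X2→φ3] = [10239, 7580, 16309, 18409]
r7 m[X13→φ0] = [56, 49, 28, 15]
r7 m[X13→φ2] = [23336, 20244, 12064, 6426]
r7 m[X13→φ4] = [20419, 20244, 21112, 10710]
fixed point reached at round 7
b[X12] = ⊗ incoming = [36600, 124344, 211370, 49324]

b[X12] = [36600, 124344, 211370, 49324]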